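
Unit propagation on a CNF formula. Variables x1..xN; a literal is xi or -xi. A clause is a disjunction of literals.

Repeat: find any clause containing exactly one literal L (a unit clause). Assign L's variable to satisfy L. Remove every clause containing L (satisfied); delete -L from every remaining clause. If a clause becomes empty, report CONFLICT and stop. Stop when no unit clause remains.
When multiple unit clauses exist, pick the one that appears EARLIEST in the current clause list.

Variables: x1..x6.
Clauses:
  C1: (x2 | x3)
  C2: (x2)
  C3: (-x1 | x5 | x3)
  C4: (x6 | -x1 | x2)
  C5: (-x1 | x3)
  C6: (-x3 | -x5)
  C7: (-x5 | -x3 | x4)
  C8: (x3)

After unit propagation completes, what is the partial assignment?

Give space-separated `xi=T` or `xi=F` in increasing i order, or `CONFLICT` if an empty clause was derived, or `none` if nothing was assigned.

unit clause [2] forces x2=T; simplify:
  satisfied 3 clause(s); 5 remain; assigned so far: [2]
unit clause [3] forces x3=T; simplify:
  drop -3 from [-3, -5] -> [-5]
  drop -3 from [-5, -3, 4] -> [-5, 4]
  satisfied 3 clause(s); 2 remain; assigned so far: [2, 3]
unit clause [-5] forces x5=F; simplify:
  satisfied 2 clause(s); 0 remain; assigned so far: [2, 3, 5]

Answer: x2=T x3=T x5=F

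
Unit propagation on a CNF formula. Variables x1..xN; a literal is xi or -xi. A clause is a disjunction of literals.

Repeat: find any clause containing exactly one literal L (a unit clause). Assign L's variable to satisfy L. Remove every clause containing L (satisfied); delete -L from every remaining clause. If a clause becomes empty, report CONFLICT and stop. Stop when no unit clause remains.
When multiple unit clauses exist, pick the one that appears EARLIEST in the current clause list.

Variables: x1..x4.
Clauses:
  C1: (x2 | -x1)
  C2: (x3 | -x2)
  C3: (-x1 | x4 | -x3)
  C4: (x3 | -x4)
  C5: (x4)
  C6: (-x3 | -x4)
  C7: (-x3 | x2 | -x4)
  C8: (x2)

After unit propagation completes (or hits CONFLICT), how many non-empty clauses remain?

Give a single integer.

unit clause [4] forces x4=T; simplify:
  drop -4 from [3, -4] -> [3]
  drop -4 from [-3, -4] -> [-3]
  drop -4 from [-3, 2, -4] -> [-3, 2]
  satisfied 2 clause(s); 6 remain; assigned so far: [4]
unit clause [3] forces x3=T; simplify:
  drop -3 from [-3] -> [] (empty!)
  drop -3 from [-3, 2] -> [2]
  satisfied 2 clause(s); 4 remain; assigned so far: [3, 4]
CONFLICT (empty clause)

Answer: 3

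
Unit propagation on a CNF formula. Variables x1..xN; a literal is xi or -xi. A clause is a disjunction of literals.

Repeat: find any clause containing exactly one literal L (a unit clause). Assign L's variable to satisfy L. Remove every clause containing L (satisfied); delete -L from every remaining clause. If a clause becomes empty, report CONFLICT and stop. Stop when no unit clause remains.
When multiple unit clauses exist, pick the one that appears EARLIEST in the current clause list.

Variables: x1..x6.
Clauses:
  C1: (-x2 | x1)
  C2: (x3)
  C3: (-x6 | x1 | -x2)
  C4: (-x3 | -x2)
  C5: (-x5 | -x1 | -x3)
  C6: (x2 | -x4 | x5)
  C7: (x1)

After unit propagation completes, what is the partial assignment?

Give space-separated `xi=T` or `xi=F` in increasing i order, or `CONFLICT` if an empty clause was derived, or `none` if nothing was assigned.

Answer: x1=T x2=F x3=T x4=F x5=F

Derivation:
unit clause [3] forces x3=T; simplify:
  drop -3 from [-3, -2] -> [-2]
  drop -3 from [-5, -1, -3] -> [-5, -1]
  satisfied 1 clause(s); 6 remain; assigned so far: [3]
unit clause [-2] forces x2=F; simplify:
  drop 2 from [2, -4, 5] -> [-4, 5]
  satisfied 3 clause(s); 3 remain; assigned so far: [2, 3]
unit clause [1] forces x1=T; simplify:
  drop -1 from [-5, -1] -> [-5]
  satisfied 1 clause(s); 2 remain; assigned so far: [1, 2, 3]
unit clause [-5] forces x5=F; simplify:
  drop 5 from [-4, 5] -> [-4]
  satisfied 1 clause(s); 1 remain; assigned so far: [1, 2, 3, 5]
unit clause [-4] forces x4=F; simplify:
  satisfied 1 clause(s); 0 remain; assigned so far: [1, 2, 3, 4, 5]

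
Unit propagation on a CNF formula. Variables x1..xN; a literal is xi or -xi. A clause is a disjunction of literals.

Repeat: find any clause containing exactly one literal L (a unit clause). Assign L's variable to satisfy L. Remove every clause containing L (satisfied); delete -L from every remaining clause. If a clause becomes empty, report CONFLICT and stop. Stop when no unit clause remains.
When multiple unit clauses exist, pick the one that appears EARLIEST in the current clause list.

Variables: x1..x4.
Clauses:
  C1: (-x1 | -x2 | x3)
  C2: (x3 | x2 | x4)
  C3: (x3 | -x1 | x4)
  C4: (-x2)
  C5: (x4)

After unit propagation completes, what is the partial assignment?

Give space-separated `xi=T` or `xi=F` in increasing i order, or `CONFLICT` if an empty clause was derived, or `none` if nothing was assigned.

unit clause [-2] forces x2=F; simplify:
  drop 2 from [3, 2, 4] -> [3, 4]
  satisfied 2 clause(s); 3 remain; assigned so far: [2]
unit clause [4] forces x4=T; simplify:
  satisfied 3 clause(s); 0 remain; assigned so far: [2, 4]

Answer: x2=F x4=T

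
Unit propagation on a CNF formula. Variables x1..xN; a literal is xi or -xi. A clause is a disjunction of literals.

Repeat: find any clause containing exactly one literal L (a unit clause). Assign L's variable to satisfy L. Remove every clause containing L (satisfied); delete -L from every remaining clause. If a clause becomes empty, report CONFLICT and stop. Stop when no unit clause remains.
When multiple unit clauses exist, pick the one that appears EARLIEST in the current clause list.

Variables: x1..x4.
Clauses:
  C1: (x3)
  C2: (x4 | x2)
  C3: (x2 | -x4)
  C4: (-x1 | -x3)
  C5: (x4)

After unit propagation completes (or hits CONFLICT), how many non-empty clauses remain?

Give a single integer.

unit clause [3] forces x3=T; simplify:
  drop -3 from [-1, -3] -> [-1]
  satisfied 1 clause(s); 4 remain; assigned so far: [3]
unit clause [-1] forces x1=F; simplify:
  satisfied 1 clause(s); 3 remain; assigned so far: [1, 3]
unit clause [4] forces x4=T; simplify:
  drop -4 from [2, -4] -> [2]
  satisfied 2 clause(s); 1 remain; assigned so far: [1, 3, 4]
unit clause [2] forces x2=T; simplify:
  satisfied 1 clause(s); 0 remain; assigned so far: [1, 2, 3, 4]

Answer: 0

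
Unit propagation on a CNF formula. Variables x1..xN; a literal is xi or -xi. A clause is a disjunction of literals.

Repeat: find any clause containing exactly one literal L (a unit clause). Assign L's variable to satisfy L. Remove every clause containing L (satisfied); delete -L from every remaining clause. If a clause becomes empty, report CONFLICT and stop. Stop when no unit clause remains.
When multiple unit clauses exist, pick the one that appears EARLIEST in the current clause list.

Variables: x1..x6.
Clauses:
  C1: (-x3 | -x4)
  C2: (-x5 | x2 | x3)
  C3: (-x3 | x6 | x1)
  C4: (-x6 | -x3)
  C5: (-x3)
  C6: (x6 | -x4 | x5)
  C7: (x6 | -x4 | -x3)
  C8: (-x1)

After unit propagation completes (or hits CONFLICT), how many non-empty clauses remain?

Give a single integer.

unit clause [-3] forces x3=F; simplify:
  drop 3 from [-5, 2, 3] -> [-5, 2]
  satisfied 5 clause(s); 3 remain; assigned so far: [3]
unit clause [-1] forces x1=F; simplify:
  satisfied 1 clause(s); 2 remain; assigned so far: [1, 3]

Answer: 2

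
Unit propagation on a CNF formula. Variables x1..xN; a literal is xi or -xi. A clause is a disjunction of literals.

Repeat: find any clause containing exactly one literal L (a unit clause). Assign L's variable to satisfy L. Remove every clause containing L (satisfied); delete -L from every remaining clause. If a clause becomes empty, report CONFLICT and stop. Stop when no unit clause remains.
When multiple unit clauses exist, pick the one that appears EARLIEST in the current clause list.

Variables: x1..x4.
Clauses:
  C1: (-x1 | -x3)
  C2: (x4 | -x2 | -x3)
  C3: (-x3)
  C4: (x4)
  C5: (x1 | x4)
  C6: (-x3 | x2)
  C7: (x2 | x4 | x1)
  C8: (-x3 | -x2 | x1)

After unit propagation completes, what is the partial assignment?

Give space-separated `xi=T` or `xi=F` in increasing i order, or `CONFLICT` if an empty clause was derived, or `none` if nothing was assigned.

Answer: x3=F x4=T

Derivation:
unit clause [-3] forces x3=F; simplify:
  satisfied 5 clause(s); 3 remain; assigned so far: [3]
unit clause [4] forces x4=T; simplify:
  satisfied 3 clause(s); 0 remain; assigned so far: [3, 4]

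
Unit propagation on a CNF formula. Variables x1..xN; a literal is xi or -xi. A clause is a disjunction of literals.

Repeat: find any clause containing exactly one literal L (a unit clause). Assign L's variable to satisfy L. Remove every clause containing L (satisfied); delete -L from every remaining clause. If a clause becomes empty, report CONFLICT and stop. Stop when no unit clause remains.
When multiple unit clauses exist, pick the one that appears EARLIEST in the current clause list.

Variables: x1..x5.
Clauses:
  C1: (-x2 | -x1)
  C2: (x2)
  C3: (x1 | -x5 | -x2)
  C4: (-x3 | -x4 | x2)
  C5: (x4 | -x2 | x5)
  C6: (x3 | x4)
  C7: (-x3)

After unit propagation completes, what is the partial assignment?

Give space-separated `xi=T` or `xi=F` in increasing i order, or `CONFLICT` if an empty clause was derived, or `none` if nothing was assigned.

unit clause [2] forces x2=T; simplify:
  drop -2 from [-2, -1] -> [-1]
  drop -2 from [1, -5, -2] -> [1, -5]
  drop -2 from [4, -2, 5] -> [4, 5]
  satisfied 2 clause(s); 5 remain; assigned so far: [2]
unit clause [-1] forces x1=F; simplify:
  drop 1 from [1, -5] -> [-5]
  satisfied 1 clause(s); 4 remain; assigned so far: [1, 2]
unit clause [-5] forces x5=F; simplify:
  drop 5 from [4, 5] -> [4]
  satisfied 1 clause(s); 3 remain; assigned so far: [1, 2, 5]
unit clause [4] forces x4=T; simplify:
  satisfied 2 clause(s); 1 remain; assigned so far: [1, 2, 4, 5]
unit clause [-3] forces x3=F; simplify:
  satisfied 1 clause(s); 0 remain; assigned so far: [1, 2, 3, 4, 5]

Answer: x1=F x2=T x3=F x4=T x5=F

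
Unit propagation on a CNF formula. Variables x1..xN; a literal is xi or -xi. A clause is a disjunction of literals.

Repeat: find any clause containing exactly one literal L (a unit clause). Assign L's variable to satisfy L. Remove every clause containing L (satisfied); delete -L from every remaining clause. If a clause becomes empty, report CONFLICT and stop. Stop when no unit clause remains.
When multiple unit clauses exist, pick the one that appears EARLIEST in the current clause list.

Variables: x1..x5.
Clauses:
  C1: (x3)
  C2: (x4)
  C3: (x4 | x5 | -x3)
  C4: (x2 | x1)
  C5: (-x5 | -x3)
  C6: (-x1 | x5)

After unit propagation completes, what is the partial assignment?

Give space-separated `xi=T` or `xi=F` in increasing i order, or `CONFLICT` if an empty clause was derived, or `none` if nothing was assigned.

Answer: x1=F x2=T x3=T x4=T x5=F

Derivation:
unit clause [3] forces x3=T; simplify:
  drop -3 from [4, 5, -3] -> [4, 5]
  drop -3 from [-5, -3] -> [-5]
  satisfied 1 clause(s); 5 remain; assigned so far: [3]
unit clause [4] forces x4=T; simplify:
  satisfied 2 clause(s); 3 remain; assigned so far: [3, 4]
unit clause [-5] forces x5=F; simplify:
  drop 5 from [-1, 5] -> [-1]
  satisfied 1 clause(s); 2 remain; assigned so far: [3, 4, 5]
unit clause [-1] forces x1=F; simplify:
  drop 1 from [2, 1] -> [2]
  satisfied 1 clause(s); 1 remain; assigned so far: [1, 3, 4, 5]
unit clause [2] forces x2=T; simplify:
  satisfied 1 clause(s); 0 remain; assigned so far: [1, 2, 3, 4, 5]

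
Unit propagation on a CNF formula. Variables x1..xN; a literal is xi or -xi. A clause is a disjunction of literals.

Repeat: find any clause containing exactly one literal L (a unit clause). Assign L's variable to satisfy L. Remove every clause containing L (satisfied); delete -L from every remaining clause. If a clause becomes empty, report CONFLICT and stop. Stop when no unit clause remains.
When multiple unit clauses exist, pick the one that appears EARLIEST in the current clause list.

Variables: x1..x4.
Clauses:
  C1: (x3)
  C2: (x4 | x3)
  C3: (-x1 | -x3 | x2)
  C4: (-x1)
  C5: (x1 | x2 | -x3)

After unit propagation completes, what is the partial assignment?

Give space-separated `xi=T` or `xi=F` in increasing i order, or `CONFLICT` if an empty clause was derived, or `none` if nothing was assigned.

Answer: x1=F x2=T x3=T

Derivation:
unit clause [3] forces x3=T; simplify:
  drop -3 from [-1, -3, 2] -> [-1, 2]
  drop -3 from [1, 2, -3] -> [1, 2]
  satisfied 2 clause(s); 3 remain; assigned so far: [3]
unit clause [-1] forces x1=F; simplify:
  drop 1 from [1, 2] -> [2]
  satisfied 2 clause(s); 1 remain; assigned so far: [1, 3]
unit clause [2] forces x2=T; simplify:
  satisfied 1 clause(s); 0 remain; assigned so far: [1, 2, 3]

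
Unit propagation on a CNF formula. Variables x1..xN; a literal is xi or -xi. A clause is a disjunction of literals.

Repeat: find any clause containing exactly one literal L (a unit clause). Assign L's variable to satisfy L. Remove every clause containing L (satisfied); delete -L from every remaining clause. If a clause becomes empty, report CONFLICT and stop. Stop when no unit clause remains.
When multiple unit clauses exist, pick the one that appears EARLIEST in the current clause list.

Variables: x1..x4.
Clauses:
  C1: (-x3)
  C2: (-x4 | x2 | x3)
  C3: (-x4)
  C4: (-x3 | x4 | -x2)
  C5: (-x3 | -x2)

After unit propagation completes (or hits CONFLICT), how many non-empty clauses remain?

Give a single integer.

unit clause [-3] forces x3=F; simplify:
  drop 3 from [-4, 2, 3] -> [-4, 2]
  satisfied 3 clause(s); 2 remain; assigned so far: [3]
unit clause [-4] forces x4=F; simplify:
  satisfied 2 clause(s); 0 remain; assigned so far: [3, 4]

Answer: 0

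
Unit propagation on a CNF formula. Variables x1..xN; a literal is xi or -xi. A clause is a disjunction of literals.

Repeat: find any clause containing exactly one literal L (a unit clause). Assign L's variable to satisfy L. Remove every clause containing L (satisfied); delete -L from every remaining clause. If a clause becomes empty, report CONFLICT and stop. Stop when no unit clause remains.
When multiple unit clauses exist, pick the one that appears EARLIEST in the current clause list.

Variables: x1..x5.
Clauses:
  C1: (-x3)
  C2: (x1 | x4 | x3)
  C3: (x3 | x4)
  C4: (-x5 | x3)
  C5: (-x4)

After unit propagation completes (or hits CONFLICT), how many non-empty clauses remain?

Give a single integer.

Answer: 1

Derivation:
unit clause [-3] forces x3=F; simplify:
  drop 3 from [1, 4, 3] -> [1, 4]
  drop 3 from [3, 4] -> [4]
  drop 3 from [-5, 3] -> [-5]
  satisfied 1 clause(s); 4 remain; assigned so far: [3]
unit clause [4] forces x4=T; simplify:
  drop -4 from [-4] -> [] (empty!)
  satisfied 2 clause(s); 2 remain; assigned so far: [3, 4]
CONFLICT (empty clause)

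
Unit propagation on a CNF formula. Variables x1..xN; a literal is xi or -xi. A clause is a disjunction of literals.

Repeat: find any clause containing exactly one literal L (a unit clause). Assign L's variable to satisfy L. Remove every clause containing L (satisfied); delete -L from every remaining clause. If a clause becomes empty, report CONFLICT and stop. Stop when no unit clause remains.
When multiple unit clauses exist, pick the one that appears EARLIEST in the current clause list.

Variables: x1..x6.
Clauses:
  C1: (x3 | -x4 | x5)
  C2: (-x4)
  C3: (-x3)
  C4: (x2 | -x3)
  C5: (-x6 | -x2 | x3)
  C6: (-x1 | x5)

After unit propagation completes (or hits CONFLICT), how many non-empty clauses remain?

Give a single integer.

Answer: 2

Derivation:
unit clause [-4] forces x4=F; simplify:
  satisfied 2 clause(s); 4 remain; assigned so far: [4]
unit clause [-3] forces x3=F; simplify:
  drop 3 from [-6, -2, 3] -> [-6, -2]
  satisfied 2 clause(s); 2 remain; assigned so far: [3, 4]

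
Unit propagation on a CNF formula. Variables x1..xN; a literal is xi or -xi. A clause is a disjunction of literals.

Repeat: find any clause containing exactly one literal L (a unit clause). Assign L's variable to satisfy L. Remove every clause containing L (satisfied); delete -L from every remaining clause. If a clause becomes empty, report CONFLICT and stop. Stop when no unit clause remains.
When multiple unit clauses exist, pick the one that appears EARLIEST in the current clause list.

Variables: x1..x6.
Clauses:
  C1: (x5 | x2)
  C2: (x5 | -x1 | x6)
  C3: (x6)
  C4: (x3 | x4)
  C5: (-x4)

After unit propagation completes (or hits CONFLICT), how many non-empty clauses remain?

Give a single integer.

Answer: 1

Derivation:
unit clause [6] forces x6=T; simplify:
  satisfied 2 clause(s); 3 remain; assigned so far: [6]
unit clause [-4] forces x4=F; simplify:
  drop 4 from [3, 4] -> [3]
  satisfied 1 clause(s); 2 remain; assigned so far: [4, 6]
unit clause [3] forces x3=T; simplify:
  satisfied 1 clause(s); 1 remain; assigned so far: [3, 4, 6]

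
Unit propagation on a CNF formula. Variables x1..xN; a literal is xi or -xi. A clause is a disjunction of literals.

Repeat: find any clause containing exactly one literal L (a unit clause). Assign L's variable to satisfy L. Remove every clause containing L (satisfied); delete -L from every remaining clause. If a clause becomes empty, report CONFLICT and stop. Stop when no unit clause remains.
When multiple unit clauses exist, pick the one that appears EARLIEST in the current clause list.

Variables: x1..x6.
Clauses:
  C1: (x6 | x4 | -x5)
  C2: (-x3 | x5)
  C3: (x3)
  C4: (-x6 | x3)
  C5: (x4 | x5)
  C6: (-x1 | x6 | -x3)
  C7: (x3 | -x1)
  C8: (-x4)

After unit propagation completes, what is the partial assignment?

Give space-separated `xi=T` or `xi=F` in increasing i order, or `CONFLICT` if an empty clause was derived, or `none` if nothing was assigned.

Answer: x3=T x4=F x5=T x6=T

Derivation:
unit clause [3] forces x3=T; simplify:
  drop -3 from [-3, 5] -> [5]
  drop -3 from [-1, 6, -3] -> [-1, 6]
  satisfied 3 clause(s); 5 remain; assigned so far: [3]
unit clause [5] forces x5=T; simplify:
  drop -5 from [6, 4, -5] -> [6, 4]
  satisfied 2 clause(s); 3 remain; assigned so far: [3, 5]
unit clause [-4] forces x4=F; simplify:
  drop 4 from [6, 4] -> [6]
  satisfied 1 clause(s); 2 remain; assigned so far: [3, 4, 5]
unit clause [6] forces x6=T; simplify:
  satisfied 2 clause(s); 0 remain; assigned so far: [3, 4, 5, 6]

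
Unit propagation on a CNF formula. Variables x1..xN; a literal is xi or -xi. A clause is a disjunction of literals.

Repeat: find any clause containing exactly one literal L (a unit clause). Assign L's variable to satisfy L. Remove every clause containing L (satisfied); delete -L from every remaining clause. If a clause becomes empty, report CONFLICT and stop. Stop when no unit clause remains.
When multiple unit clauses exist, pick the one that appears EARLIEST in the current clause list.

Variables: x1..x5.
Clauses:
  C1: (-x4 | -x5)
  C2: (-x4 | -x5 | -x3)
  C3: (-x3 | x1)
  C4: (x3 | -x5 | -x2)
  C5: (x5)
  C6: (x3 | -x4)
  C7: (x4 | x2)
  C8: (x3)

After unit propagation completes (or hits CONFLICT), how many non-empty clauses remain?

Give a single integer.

unit clause [5] forces x5=T; simplify:
  drop -5 from [-4, -5] -> [-4]
  drop -5 from [-4, -5, -3] -> [-4, -3]
  drop -5 from [3, -5, -2] -> [3, -2]
  satisfied 1 clause(s); 7 remain; assigned so far: [5]
unit clause [-4] forces x4=F; simplify:
  drop 4 from [4, 2] -> [2]
  satisfied 3 clause(s); 4 remain; assigned so far: [4, 5]
unit clause [2] forces x2=T; simplify:
  drop -2 from [3, -2] -> [3]
  satisfied 1 clause(s); 3 remain; assigned so far: [2, 4, 5]
unit clause [3] forces x3=T; simplify:
  drop -3 from [-3, 1] -> [1]
  satisfied 2 clause(s); 1 remain; assigned so far: [2, 3, 4, 5]
unit clause [1] forces x1=T; simplify:
  satisfied 1 clause(s); 0 remain; assigned so far: [1, 2, 3, 4, 5]

Answer: 0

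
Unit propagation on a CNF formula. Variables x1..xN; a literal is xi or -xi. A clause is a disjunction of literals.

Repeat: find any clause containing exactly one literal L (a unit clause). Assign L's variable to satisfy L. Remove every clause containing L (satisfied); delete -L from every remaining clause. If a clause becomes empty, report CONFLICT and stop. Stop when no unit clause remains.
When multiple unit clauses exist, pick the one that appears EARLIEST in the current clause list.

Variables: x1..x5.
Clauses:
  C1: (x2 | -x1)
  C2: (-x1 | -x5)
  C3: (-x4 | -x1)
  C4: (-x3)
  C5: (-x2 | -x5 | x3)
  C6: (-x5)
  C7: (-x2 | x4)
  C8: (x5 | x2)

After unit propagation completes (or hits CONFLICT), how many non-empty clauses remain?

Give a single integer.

unit clause [-3] forces x3=F; simplify:
  drop 3 from [-2, -5, 3] -> [-2, -5]
  satisfied 1 clause(s); 7 remain; assigned so far: [3]
unit clause [-5] forces x5=F; simplify:
  drop 5 from [5, 2] -> [2]
  satisfied 3 clause(s); 4 remain; assigned so far: [3, 5]
unit clause [2] forces x2=T; simplify:
  drop -2 from [-2, 4] -> [4]
  satisfied 2 clause(s); 2 remain; assigned so far: [2, 3, 5]
unit clause [4] forces x4=T; simplify:
  drop -4 from [-4, -1] -> [-1]
  satisfied 1 clause(s); 1 remain; assigned so far: [2, 3, 4, 5]
unit clause [-1] forces x1=F; simplify:
  satisfied 1 clause(s); 0 remain; assigned so far: [1, 2, 3, 4, 5]

Answer: 0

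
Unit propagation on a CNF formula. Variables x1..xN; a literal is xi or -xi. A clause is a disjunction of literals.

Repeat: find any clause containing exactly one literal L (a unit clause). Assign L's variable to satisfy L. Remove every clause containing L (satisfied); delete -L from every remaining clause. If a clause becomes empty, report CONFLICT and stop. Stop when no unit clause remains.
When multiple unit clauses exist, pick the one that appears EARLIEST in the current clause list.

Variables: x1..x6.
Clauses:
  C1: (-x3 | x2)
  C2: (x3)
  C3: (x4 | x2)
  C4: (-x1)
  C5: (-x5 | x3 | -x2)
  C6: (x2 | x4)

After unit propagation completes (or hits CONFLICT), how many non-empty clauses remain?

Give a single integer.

unit clause [3] forces x3=T; simplify:
  drop -3 from [-3, 2] -> [2]
  satisfied 2 clause(s); 4 remain; assigned so far: [3]
unit clause [2] forces x2=T; simplify:
  satisfied 3 clause(s); 1 remain; assigned so far: [2, 3]
unit clause [-1] forces x1=F; simplify:
  satisfied 1 clause(s); 0 remain; assigned so far: [1, 2, 3]

Answer: 0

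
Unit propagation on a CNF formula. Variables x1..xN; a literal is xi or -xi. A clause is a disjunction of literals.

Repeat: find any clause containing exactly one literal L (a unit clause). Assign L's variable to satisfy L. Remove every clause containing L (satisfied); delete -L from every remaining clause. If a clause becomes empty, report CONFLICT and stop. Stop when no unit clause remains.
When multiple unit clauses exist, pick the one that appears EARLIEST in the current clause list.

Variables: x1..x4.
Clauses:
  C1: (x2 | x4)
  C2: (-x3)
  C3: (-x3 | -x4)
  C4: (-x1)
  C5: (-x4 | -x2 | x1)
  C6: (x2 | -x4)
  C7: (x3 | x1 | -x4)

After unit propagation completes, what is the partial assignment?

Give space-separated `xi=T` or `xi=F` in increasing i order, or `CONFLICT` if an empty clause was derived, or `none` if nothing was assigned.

unit clause [-3] forces x3=F; simplify:
  drop 3 from [3, 1, -4] -> [1, -4]
  satisfied 2 clause(s); 5 remain; assigned so far: [3]
unit clause [-1] forces x1=F; simplify:
  drop 1 from [-4, -2, 1] -> [-4, -2]
  drop 1 from [1, -4] -> [-4]
  satisfied 1 clause(s); 4 remain; assigned so far: [1, 3]
unit clause [-4] forces x4=F; simplify:
  drop 4 from [2, 4] -> [2]
  satisfied 3 clause(s); 1 remain; assigned so far: [1, 3, 4]
unit clause [2] forces x2=T; simplify:
  satisfied 1 clause(s); 0 remain; assigned so far: [1, 2, 3, 4]

Answer: x1=F x2=T x3=F x4=F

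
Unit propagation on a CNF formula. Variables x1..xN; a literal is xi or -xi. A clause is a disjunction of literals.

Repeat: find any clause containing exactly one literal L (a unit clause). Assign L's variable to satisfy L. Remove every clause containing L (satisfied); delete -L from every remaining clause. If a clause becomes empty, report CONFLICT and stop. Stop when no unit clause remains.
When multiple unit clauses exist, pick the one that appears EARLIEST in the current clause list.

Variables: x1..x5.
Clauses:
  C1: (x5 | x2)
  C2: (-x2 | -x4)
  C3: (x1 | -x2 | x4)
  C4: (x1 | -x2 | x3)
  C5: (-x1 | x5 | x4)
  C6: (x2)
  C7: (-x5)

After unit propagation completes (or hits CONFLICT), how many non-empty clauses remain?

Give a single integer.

Answer: 0

Derivation:
unit clause [2] forces x2=T; simplify:
  drop -2 from [-2, -4] -> [-4]
  drop -2 from [1, -2, 4] -> [1, 4]
  drop -2 from [1, -2, 3] -> [1, 3]
  satisfied 2 clause(s); 5 remain; assigned so far: [2]
unit clause [-4] forces x4=F; simplify:
  drop 4 from [1, 4] -> [1]
  drop 4 from [-1, 5, 4] -> [-1, 5]
  satisfied 1 clause(s); 4 remain; assigned so far: [2, 4]
unit clause [1] forces x1=T; simplify:
  drop -1 from [-1, 5] -> [5]
  satisfied 2 clause(s); 2 remain; assigned so far: [1, 2, 4]
unit clause [5] forces x5=T; simplify:
  drop -5 from [-5] -> [] (empty!)
  satisfied 1 clause(s); 1 remain; assigned so far: [1, 2, 4, 5]
CONFLICT (empty clause)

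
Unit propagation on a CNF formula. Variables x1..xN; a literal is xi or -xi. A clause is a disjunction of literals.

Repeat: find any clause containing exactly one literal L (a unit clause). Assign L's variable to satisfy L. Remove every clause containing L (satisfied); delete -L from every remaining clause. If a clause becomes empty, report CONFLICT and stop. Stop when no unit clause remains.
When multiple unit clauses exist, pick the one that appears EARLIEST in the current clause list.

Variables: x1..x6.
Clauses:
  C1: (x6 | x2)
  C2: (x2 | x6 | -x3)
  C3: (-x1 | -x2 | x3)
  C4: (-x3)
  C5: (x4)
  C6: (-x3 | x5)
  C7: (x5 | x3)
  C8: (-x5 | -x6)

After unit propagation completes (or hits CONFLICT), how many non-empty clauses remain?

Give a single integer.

unit clause [-3] forces x3=F; simplify:
  drop 3 from [-1, -2, 3] -> [-1, -2]
  drop 3 from [5, 3] -> [5]
  satisfied 3 clause(s); 5 remain; assigned so far: [3]
unit clause [4] forces x4=T; simplify:
  satisfied 1 clause(s); 4 remain; assigned so far: [3, 4]
unit clause [5] forces x5=T; simplify:
  drop -5 from [-5, -6] -> [-6]
  satisfied 1 clause(s); 3 remain; assigned so far: [3, 4, 5]
unit clause [-6] forces x6=F; simplify:
  drop 6 from [6, 2] -> [2]
  satisfied 1 clause(s); 2 remain; assigned so far: [3, 4, 5, 6]
unit clause [2] forces x2=T; simplify:
  drop -2 from [-1, -2] -> [-1]
  satisfied 1 clause(s); 1 remain; assigned so far: [2, 3, 4, 5, 6]
unit clause [-1] forces x1=F; simplify:
  satisfied 1 clause(s); 0 remain; assigned so far: [1, 2, 3, 4, 5, 6]

Answer: 0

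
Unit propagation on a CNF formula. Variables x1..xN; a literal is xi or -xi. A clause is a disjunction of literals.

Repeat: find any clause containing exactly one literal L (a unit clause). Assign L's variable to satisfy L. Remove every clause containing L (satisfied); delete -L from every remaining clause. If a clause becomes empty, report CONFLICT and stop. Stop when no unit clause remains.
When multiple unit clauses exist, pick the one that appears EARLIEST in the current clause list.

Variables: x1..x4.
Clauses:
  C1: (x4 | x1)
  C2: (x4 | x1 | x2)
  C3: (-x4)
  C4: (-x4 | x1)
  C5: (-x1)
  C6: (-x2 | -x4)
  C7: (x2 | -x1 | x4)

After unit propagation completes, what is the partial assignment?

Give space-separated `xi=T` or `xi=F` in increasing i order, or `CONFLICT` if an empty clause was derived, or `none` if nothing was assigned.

Answer: CONFLICT

Derivation:
unit clause [-4] forces x4=F; simplify:
  drop 4 from [4, 1] -> [1]
  drop 4 from [4, 1, 2] -> [1, 2]
  drop 4 from [2, -1, 4] -> [2, -1]
  satisfied 3 clause(s); 4 remain; assigned so far: [4]
unit clause [1] forces x1=T; simplify:
  drop -1 from [-1] -> [] (empty!)
  drop -1 from [2, -1] -> [2]
  satisfied 2 clause(s); 2 remain; assigned so far: [1, 4]
CONFLICT (empty clause)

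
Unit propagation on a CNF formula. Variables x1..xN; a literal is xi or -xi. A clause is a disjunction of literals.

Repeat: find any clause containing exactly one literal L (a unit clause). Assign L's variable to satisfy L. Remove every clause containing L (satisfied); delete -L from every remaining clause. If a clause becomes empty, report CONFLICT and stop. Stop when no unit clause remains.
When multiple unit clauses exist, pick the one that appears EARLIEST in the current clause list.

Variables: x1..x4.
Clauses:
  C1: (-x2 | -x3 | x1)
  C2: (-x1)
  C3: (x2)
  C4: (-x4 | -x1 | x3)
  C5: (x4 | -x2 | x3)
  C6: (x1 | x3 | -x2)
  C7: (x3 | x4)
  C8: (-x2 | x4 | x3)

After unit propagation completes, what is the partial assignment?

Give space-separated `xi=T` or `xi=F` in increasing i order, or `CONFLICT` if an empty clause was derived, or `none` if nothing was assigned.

unit clause [-1] forces x1=F; simplify:
  drop 1 from [-2, -3, 1] -> [-2, -3]
  drop 1 from [1, 3, -2] -> [3, -2]
  satisfied 2 clause(s); 6 remain; assigned so far: [1]
unit clause [2] forces x2=T; simplify:
  drop -2 from [-2, -3] -> [-3]
  drop -2 from [4, -2, 3] -> [4, 3]
  drop -2 from [3, -2] -> [3]
  drop -2 from [-2, 4, 3] -> [4, 3]
  satisfied 1 clause(s); 5 remain; assigned so far: [1, 2]
unit clause [-3] forces x3=F; simplify:
  drop 3 from [4, 3] -> [4]
  drop 3 from [3] -> [] (empty!)
  drop 3 from [3, 4] -> [4]
  drop 3 from [4, 3] -> [4]
  satisfied 1 clause(s); 4 remain; assigned so far: [1, 2, 3]
CONFLICT (empty clause)

Answer: CONFLICT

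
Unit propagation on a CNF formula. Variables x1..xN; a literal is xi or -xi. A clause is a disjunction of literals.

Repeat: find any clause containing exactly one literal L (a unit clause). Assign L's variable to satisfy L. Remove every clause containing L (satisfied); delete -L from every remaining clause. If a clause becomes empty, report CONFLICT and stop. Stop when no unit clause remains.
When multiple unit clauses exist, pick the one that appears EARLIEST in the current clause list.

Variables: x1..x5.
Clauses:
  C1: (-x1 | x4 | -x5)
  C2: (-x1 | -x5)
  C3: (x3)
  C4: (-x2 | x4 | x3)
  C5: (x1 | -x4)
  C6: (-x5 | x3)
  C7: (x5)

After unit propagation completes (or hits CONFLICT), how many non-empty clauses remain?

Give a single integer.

Answer: 0

Derivation:
unit clause [3] forces x3=T; simplify:
  satisfied 3 clause(s); 4 remain; assigned so far: [3]
unit clause [5] forces x5=T; simplify:
  drop -5 from [-1, 4, -5] -> [-1, 4]
  drop -5 from [-1, -5] -> [-1]
  satisfied 1 clause(s); 3 remain; assigned so far: [3, 5]
unit clause [-1] forces x1=F; simplify:
  drop 1 from [1, -4] -> [-4]
  satisfied 2 clause(s); 1 remain; assigned so far: [1, 3, 5]
unit clause [-4] forces x4=F; simplify:
  satisfied 1 clause(s); 0 remain; assigned so far: [1, 3, 4, 5]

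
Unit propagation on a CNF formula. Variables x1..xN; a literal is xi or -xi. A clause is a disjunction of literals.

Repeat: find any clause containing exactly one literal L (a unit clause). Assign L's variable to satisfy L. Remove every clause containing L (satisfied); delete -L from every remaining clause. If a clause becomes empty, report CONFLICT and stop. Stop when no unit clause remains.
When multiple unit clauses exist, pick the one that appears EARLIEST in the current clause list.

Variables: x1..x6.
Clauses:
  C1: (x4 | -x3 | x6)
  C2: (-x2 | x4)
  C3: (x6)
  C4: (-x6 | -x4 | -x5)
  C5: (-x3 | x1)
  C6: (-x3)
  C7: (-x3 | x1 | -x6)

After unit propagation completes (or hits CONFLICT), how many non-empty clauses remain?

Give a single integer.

unit clause [6] forces x6=T; simplify:
  drop -6 from [-6, -4, -5] -> [-4, -5]
  drop -6 from [-3, 1, -6] -> [-3, 1]
  satisfied 2 clause(s); 5 remain; assigned so far: [6]
unit clause [-3] forces x3=F; simplify:
  satisfied 3 clause(s); 2 remain; assigned so far: [3, 6]

Answer: 2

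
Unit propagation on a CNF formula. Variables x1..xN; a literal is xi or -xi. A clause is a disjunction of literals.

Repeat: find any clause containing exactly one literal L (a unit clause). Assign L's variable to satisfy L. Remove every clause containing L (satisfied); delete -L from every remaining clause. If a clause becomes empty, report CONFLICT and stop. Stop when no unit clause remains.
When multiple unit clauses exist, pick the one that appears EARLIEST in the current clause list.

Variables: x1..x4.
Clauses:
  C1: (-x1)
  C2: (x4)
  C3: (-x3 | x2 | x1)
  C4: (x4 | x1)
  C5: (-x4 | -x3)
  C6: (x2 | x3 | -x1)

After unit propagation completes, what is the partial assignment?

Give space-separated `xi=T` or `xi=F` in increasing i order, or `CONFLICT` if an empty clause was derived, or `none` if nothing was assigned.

unit clause [-1] forces x1=F; simplify:
  drop 1 from [-3, 2, 1] -> [-3, 2]
  drop 1 from [4, 1] -> [4]
  satisfied 2 clause(s); 4 remain; assigned so far: [1]
unit clause [4] forces x4=T; simplify:
  drop -4 from [-4, -3] -> [-3]
  satisfied 2 clause(s); 2 remain; assigned so far: [1, 4]
unit clause [-3] forces x3=F; simplify:
  satisfied 2 clause(s); 0 remain; assigned so far: [1, 3, 4]

Answer: x1=F x3=F x4=T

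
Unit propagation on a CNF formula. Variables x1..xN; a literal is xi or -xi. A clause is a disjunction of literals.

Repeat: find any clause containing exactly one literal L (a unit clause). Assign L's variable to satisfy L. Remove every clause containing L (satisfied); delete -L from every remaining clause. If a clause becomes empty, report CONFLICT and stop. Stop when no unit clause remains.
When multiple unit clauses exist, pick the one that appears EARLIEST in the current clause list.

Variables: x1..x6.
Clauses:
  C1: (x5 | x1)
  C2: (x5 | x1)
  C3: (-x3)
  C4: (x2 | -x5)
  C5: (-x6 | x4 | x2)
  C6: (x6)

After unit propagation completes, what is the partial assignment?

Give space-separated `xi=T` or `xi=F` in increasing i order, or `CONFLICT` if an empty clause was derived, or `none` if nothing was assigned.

Answer: x3=F x6=T

Derivation:
unit clause [-3] forces x3=F; simplify:
  satisfied 1 clause(s); 5 remain; assigned so far: [3]
unit clause [6] forces x6=T; simplify:
  drop -6 from [-6, 4, 2] -> [4, 2]
  satisfied 1 clause(s); 4 remain; assigned so far: [3, 6]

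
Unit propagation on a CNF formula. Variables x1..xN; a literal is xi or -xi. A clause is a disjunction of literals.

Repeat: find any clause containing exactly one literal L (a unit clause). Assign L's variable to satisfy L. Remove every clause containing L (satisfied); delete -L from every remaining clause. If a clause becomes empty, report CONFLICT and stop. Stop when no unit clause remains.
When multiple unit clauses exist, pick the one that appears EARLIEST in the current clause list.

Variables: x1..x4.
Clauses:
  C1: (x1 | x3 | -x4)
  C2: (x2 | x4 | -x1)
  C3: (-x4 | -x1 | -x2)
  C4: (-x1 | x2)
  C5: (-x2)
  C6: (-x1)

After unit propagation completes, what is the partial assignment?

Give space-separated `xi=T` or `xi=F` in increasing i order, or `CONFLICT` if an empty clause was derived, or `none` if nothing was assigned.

unit clause [-2] forces x2=F; simplify:
  drop 2 from [2, 4, -1] -> [4, -1]
  drop 2 from [-1, 2] -> [-1]
  satisfied 2 clause(s); 4 remain; assigned so far: [2]
unit clause [-1] forces x1=F; simplify:
  drop 1 from [1, 3, -4] -> [3, -4]
  satisfied 3 clause(s); 1 remain; assigned so far: [1, 2]

Answer: x1=F x2=F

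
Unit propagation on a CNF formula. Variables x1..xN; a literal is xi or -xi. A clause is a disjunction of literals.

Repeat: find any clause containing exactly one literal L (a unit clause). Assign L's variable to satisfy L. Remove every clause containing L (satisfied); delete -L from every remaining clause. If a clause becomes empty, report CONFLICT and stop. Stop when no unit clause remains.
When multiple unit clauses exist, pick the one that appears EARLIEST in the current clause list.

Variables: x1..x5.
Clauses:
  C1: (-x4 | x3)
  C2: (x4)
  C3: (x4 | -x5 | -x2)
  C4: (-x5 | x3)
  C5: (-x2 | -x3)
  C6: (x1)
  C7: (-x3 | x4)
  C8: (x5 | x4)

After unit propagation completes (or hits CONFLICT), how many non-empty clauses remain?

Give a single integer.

Answer: 0

Derivation:
unit clause [4] forces x4=T; simplify:
  drop -4 from [-4, 3] -> [3]
  satisfied 4 clause(s); 4 remain; assigned so far: [4]
unit clause [3] forces x3=T; simplify:
  drop -3 from [-2, -3] -> [-2]
  satisfied 2 clause(s); 2 remain; assigned so far: [3, 4]
unit clause [-2] forces x2=F; simplify:
  satisfied 1 clause(s); 1 remain; assigned so far: [2, 3, 4]
unit clause [1] forces x1=T; simplify:
  satisfied 1 clause(s); 0 remain; assigned so far: [1, 2, 3, 4]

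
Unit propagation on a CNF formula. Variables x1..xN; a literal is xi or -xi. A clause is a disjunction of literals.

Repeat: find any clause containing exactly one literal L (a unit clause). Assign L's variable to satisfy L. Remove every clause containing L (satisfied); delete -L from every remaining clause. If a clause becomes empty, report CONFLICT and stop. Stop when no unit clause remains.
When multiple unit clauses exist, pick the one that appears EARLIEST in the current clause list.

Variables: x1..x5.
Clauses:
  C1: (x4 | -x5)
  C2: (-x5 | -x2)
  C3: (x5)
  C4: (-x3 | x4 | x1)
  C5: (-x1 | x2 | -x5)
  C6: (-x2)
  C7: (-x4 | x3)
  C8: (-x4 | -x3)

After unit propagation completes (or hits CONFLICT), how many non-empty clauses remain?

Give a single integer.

unit clause [5] forces x5=T; simplify:
  drop -5 from [4, -5] -> [4]
  drop -5 from [-5, -2] -> [-2]
  drop -5 from [-1, 2, -5] -> [-1, 2]
  satisfied 1 clause(s); 7 remain; assigned so far: [5]
unit clause [4] forces x4=T; simplify:
  drop -4 from [-4, 3] -> [3]
  drop -4 from [-4, -3] -> [-3]
  satisfied 2 clause(s); 5 remain; assigned so far: [4, 5]
unit clause [-2] forces x2=F; simplify:
  drop 2 from [-1, 2] -> [-1]
  satisfied 2 clause(s); 3 remain; assigned so far: [2, 4, 5]
unit clause [-1] forces x1=F; simplify:
  satisfied 1 clause(s); 2 remain; assigned so far: [1, 2, 4, 5]
unit clause [3] forces x3=T; simplify:
  drop -3 from [-3] -> [] (empty!)
  satisfied 1 clause(s); 1 remain; assigned so far: [1, 2, 3, 4, 5]
CONFLICT (empty clause)

Answer: 0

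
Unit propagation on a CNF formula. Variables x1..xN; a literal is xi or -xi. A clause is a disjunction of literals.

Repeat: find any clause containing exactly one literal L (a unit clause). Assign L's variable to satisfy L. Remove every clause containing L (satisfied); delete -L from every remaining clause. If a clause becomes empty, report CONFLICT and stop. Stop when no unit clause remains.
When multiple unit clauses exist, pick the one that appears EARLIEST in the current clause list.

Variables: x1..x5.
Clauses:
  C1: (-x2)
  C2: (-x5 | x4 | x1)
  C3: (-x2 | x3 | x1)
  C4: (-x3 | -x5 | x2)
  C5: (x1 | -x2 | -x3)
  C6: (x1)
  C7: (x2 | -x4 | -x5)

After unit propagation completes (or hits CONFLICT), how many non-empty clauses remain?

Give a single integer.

unit clause [-2] forces x2=F; simplify:
  drop 2 from [-3, -5, 2] -> [-3, -5]
  drop 2 from [2, -4, -5] -> [-4, -5]
  satisfied 3 clause(s); 4 remain; assigned so far: [2]
unit clause [1] forces x1=T; simplify:
  satisfied 2 clause(s); 2 remain; assigned so far: [1, 2]

Answer: 2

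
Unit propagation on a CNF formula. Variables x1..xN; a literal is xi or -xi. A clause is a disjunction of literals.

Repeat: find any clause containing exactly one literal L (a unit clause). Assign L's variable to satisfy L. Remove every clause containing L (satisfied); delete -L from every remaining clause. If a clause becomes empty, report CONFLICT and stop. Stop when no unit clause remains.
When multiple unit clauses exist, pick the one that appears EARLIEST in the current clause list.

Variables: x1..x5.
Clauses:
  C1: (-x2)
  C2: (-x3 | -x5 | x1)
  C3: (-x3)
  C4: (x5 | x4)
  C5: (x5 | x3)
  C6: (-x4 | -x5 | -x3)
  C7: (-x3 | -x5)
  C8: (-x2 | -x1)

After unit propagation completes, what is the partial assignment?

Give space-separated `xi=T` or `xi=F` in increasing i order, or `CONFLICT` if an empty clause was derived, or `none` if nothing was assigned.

Answer: x2=F x3=F x5=T

Derivation:
unit clause [-2] forces x2=F; simplify:
  satisfied 2 clause(s); 6 remain; assigned so far: [2]
unit clause [-3] forces x3=F; simplify:
  drop 3 from [5, 3] -> [5]
  satisfied 4 clause(s); 2 remain; assigned so far: [2, 3]
unit clause [5] forces x5=T; simplify:
  satisfied 2 clause(s); 0 remain; assigned so far: [2, 3, 5]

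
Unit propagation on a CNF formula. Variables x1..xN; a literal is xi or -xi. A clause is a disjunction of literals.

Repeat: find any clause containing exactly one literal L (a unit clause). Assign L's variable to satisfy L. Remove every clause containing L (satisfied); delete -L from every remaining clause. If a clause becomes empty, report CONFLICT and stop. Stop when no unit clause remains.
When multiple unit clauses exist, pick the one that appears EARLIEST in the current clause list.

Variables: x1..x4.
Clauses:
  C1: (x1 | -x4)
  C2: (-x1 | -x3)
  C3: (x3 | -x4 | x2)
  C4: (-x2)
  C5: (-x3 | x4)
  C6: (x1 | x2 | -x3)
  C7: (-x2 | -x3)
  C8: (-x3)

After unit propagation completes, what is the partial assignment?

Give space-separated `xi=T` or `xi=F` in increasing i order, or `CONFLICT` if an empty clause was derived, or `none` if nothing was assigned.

unit clause [-2] forces x2=F; simplify:
  drop 2 from [3, -4, 2] -> [3, -4]
  drop 2 from [1, 2, -3] -> [1, -3]
  satisfied 2 clause(s); 6 remain; assigned so far: [2]
unit clause [-3] forces x3=F; simplify:
  drop 3 from [3, -4] -> [-4]
  satisfied 4 clause(s); 2 remain; assigned so far: [2, 3]
unit clause [-4] forces x4=F; simplify:
  satisfied 2 clause(s); 0 remain; assigned so far: [2, 3, 4]

Answer: x2=F x3=F x4=F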